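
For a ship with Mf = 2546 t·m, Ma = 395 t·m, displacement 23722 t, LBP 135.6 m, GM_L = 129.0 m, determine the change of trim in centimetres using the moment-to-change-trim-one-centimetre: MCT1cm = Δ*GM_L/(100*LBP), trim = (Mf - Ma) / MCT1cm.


Formula: net trimming moment = Mf - Ma; MCT1cm = Δ*GM_L/(100*LBP); trim = net moment / MCT1cm
Step 1 — net trimming moment = 2546 - 395 = 2151 t·m
Step 2 — MCT1cm = 23722 * 129.0 / (100 * 135.6) = 225.6739 t·m/cm
Step 3 — trim = 2151 / 225.6739 ≈ 9.5315 cm (5 s.f.)

9.5315 cm


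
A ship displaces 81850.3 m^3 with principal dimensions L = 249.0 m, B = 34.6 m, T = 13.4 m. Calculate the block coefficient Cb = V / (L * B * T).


Formula: Cb = V / (L * B * T)
Step 1 — L * B * T = 249.0 * 34.6 * 13.4 = 115446.36 m^3
Step 2 — Cb = 81850.3 / 115446.36 ≈ 0.70899 (5 s.f.)

0.70899


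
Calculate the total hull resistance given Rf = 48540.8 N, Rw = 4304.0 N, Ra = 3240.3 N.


Formula: Rt = Rf + Rw + Ra
Substituting: Rt = 48540.8 + 4304.0 + 3240.3
Result: Rt = 56085.1 N

56085.1 N


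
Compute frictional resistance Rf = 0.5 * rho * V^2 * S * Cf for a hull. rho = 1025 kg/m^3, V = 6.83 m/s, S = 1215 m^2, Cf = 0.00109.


Formula: Rf = 0.5 * rho * V^2 * S * Cf
Step 1 — V^2 = 6.83^2 = 46.6489
Step 2 — 0.5 * rho * V^2 = 0.5 * 1025 * 46.6489 = 23907.56125
Step 3 — Rf = 23907.56125 * 1215 * 0.00109 ≈ 31662 N (5 s.f.)

31662 N


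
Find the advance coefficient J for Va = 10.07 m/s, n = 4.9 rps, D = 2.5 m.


Formula: J = Va / (n * D)
Step 1 — n * D = 4.9 * 2.5 = 12.25
Step 2 — J = 10.07 / 12.25 ≈ 0.82204 (5 s.f.)

0.82204


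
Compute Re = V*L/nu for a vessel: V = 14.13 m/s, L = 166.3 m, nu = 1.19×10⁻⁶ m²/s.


Formula: Re = V * L / nu
Step 1 — V * L = 14.13 * 166.3 = 2349.819 m^2/s
Step 2 — Re = 2349.819 / 1.19e-6 = 1.97e+09

1.97e+09


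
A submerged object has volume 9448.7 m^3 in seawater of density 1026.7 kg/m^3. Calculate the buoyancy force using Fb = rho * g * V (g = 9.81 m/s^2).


Formula: Fb = rho * g * V
Substituting: Fb = 1026.7 * 9.81 * 9448.7
Intermediate: 1026.7 * 9.81 = 10071.927
Result: Fb = 10071.927 * 9448.7 ≈ 95167000 N (5 s.f.)

95167000 N


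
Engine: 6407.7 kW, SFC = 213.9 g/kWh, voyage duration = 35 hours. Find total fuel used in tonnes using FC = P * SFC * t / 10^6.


Formula: FC (tonnes) = P * SFC * t / 1,000,000
Step 1 — P * SFC * t = 6407.7 * 213.9 * 35 = 47971246.05 g
Step 2 — FC (tonnes) = 47971246.05 / 1,000,000 ≈ 47.971 tonnes (5 s.f.)

47.971 tonnes


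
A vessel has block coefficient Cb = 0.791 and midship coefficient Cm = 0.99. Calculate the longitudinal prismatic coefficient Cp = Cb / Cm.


Formula: Cp = Cb / Cm
Substituting: Cp = 0.791 / 0.99
Result: Cp ≈ 0.79899 (5 s.f.)

0.79899


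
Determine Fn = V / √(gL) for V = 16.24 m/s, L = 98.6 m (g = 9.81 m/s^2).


Formula: Fn = V / sqrt(g * L)
Step 1 — g * L = 9.81 * 98.6 = 967.266
Step 2 — sqrt(g * L) = sqrt(967.266) = 31.1009
Step 3 — Fn = 16.24 / 31.1009 ≈ 0.52217 (5 s.f.)

0.52217


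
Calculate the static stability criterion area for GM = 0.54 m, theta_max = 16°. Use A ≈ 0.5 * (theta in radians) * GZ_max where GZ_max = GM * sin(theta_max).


Formula: GZ_max = GM * sin(theta); Area = 0.5 * theta_rad * GZ_max
Step 1 — GZ_max = 0.54 * sin(16°) = 0.54 * 0.275637 = 0.148844 m
Step 2 — theta_rad = 16 * pi/180 = 0.279253 rad
Step 3 — Area = 0.5 * 0.279253 * 0.148844 ≈ 0.020783 m·rad (5 s.f.)

0.020783 m·rad


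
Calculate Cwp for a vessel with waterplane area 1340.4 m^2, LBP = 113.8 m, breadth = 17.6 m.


Formula: Cwp = Aw / (L * B)
Step 1 — L * B = 113.8 * 17.6 = 2002.88 m^2
Step 2 — Cwp = 1340.4 / 2002.88 ≈ 0.66924 (5 s.f.)

0.66924


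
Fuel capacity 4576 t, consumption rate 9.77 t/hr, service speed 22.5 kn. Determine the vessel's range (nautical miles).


Formula: endurance = fuel / rate; range = endurance * speed
Step 1 — endurance = 4576 / 9.77 = 468.3726 hours
Step 2 — range = 468.3726 * 22.5 ≈ 10538 nautical miles (5 s.f.)

10538 NM


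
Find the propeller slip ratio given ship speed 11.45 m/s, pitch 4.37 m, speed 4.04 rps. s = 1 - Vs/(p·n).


Formula: s = 1 - Vs / (p * n)
Step 1 — p * n = 4.37 * 4.04 = 17.6548
Step 2 — Vs / (p*n) = 11.45 / 17.6548 = 0.648549 (6 d.p.)
Step 3 — s = 1 - 0.648549 = 0.351451

0.351451


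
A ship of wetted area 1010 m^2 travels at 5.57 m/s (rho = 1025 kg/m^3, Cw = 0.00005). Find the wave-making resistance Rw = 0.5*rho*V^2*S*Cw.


Formula: Rw = 0.5 * rho * V^2 * S * Cw
Step 1 — V^2 = 5.57^2 = 31.0249
Step 2 — 0.5 * rho * V^2 = 0.5 * 1025 * 31.0249 = 15900.26125
Step 3 — Rw = 15900.26125 * 1010 * 0.00005 ≈ 802.96 N (5 s.f.)

802.96 N


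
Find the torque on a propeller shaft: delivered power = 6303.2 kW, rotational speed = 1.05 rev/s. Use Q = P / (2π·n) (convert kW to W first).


Formula: Q = P_W / (2 * pi * n)
Step 1 — P_W = 6303.2 kW * 1000 = 6303200.0 W
Step 2 — 2 * pi * n = 2 * pi * 1.05 = 6.597345
Step 3 — Q = 6303200.0 / 6.597345 ≈ 955410 N·m (5 s.f.)

955410 N·m


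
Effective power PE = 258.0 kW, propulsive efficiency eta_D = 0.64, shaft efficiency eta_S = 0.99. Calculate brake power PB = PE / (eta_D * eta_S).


Formula: PB = PE / (eta_D * eta_S)
Step 1 — combined efficiency = eta_D * eta_S = 0.64 * 0.99 = 0.6336
Step 2 — PB = 258.0 / 0.6336 ≈ 407.20 kW (5 s.f.)

407.20 kW


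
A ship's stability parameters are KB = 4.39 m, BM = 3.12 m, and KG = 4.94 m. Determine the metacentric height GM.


Formula: GM = KB + BM - KG
Step 1 — KM = KB + BM = 4.39 + 3.12 = 7.51 m
Step 2 — GM = KM - KG = 7.51 - 4.94 = 2.57 m

2.57 m


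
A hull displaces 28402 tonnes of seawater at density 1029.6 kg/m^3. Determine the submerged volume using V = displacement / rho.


Formula: V = mass / rho
Step 1 — convert tonnes to kg: 28402 t * 1000 = 28402000 kg
Step 2 — V = 28402000 / 1029.6 ≈ 27585 m^3 (5 s.f.)

27585 m^3


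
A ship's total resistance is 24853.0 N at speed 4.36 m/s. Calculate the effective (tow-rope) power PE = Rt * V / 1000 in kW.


Formula: PE = Rt * V / 1000 (kW)
Step 1 — PE (W) = 24853.0 * 4.36 = 108359.08 W
Step 2 — PE (kW) = 108359.08 / 1000 ≈ 108.36 kW (5 s.f.)

108.36 kW


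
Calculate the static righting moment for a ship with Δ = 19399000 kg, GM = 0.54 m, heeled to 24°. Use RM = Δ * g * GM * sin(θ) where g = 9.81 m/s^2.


Formula: GZ = GM * sin(theta); RM = disp * g * GZ
Step 1 — GZ = 0.54 * sin(24°) = 0.54 * 0.406737 = 0.219638 m
Step 2 — RM = 19399000 * 9.81 * 0.219638 ≈ 41798000 N·m (5 s.f.)

41798000 N·m


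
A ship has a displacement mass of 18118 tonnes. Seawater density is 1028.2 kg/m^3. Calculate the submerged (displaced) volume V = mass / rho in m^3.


Formula: V = mass / rho
Step 1 — convert tonnes to kg: 18118 t * 1000 = 18118000 kg
Step 2 — V = 18118000 / 1028.2 ≈ 17621 m^3 (5 s.f.)

17621 m^3


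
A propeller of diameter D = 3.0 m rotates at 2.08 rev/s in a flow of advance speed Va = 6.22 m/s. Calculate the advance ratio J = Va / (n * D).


Formula: J = Va / (n * D)
Step 1 — n * D = 2.08 * 3.0 = 6.24
Step 2 — J = 6.22 / 6.24 ≈ 0.99679 (5 s.f.)

0.99679


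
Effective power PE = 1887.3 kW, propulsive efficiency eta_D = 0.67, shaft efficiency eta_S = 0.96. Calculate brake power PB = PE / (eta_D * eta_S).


Formula: PB = PE / (eta_D * eta_S)
Step 1 — combined efficiency = eta_D * eta_S = 0.67 * 0.96 = 0.6432
Step 2 — PB = 1887.3 / 0.6432 ≈ 2934.2 kW (5 s.f.)

2934.2 kW


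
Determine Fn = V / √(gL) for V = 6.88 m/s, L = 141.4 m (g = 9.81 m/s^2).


Formula: Fn = V / sqrt(g * L)
Step 1 — g * L = 9.81 * 141.4 = 1387.134
Step 2 — sqrt(g * L) = sqrt(1387.134) = 37.244248
Step 3 — Fn = 6.88 / 37.244248 ≈ 0.18473 (5 s.f.)

0.18473


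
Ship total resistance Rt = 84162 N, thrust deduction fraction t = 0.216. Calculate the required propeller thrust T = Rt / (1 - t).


Formula: T = Rt / (1 - t)
Step 1 — (1 - t) = 1 - 0.216 = 0.784
Step 2 — T = 84162 / 0.784 ≈ 107350 N (5 s.f.)

107350 N


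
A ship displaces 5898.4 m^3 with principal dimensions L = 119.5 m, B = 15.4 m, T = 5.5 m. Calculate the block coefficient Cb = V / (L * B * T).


Formula: Cb = V / (L * B * T)
Step 1 — L * B * T = 119.5 * 15.4 * 5.5 = 10121.65 m^3
Step 2 — Cb = 5898.4 / 10121.65 ≈ 0.58275 (5 s.f.)

0.58275


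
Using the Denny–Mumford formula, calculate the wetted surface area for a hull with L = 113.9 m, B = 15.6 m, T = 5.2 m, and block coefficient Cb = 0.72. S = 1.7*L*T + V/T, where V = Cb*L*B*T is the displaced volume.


Formula: S = 1.7*L*T + V/T with V = Cb*L*B*T, i.e. S = L * (1.7*T + Cb*B)
Step 1 — 1.7*T = 1.7 * 5.2 = 8.84 m
Step 2 — Cb*B = 0.72 * 15.6 = 11.232 m
Step 3 — 1.7*T + Cb*B = 8.84 + 11.232 = 20.072 m
Step 4 — S = 113.9 * 20.072 ≈ 2286.2 m^2 (5 s.f.)

2286.2 m^2


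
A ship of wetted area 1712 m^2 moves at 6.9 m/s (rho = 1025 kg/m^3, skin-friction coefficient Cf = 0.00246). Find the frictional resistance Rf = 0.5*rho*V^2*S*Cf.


Formula: Rf = 0.5 * rho * V^2 * S * Cf
Step 1 — V^2 = 6.9^2 = 47.61
Step 2 — 0.5 * rho * V^2 = 0.5 * 1025 * 47.61 = 24400.125
Step 3 — Rf = 24400.125 * 1712 * 0.00246 ≈ 102760 N (5 s.f.)

102760 N


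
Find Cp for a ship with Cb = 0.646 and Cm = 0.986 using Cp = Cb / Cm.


Formula: Cp = Cb / Cm
Substituting: Cp = 0.646 / 0.986
Result: Cp ≈ 0.65517 (5 s.f.)

0.65517


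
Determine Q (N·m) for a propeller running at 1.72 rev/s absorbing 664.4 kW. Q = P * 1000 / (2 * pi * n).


Formula: Q = P_W / (2 * pi * n)
Step 1 — P_W = 664.4 kW * 1000 = 664400.0 W
Step 2 — 2 * pi * n = 2 * pi * 1.72 = 10.807079
Step 3 — Q = 664400.0 / 10.807079 ≈ 61478 N·m (5 s.f.)

61478 N·m


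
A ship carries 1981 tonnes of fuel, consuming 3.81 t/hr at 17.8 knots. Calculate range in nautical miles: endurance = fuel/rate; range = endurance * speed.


Formula: endurance = fuel / rate; range = endurance * speed
Step 1 — endurance = 1981 / 3.81 = 519.9475 hours
Step 2 — range = 519.9475 * 17.8 ≈ 9255.1 nautical miles (5 s.f.)

9255.1 NM


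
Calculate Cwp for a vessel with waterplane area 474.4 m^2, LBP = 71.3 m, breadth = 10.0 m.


Formula: Cwp = Aw / (L * B)
Step 1 — L * B = 71.3 * 10.0 = 713.0 m^2
Step 2 — Cwp = 474.4 / 713.0 ≈ 0.66536 (5 s.f.)

0.66536


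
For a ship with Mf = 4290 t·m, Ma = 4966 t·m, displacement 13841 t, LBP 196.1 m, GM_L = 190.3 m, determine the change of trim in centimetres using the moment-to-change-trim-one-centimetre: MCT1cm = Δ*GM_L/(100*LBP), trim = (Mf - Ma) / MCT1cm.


Formula: net trimming moment = Mf - Ma; MCT1cm = Δ*GM_L/(100*LBP); trim = net moment / MCT1cm
Step 1 — net trimming moment = 4290 - 4966 = -676 t·m
Step 2 — MCT1cm = 13841 * 190.3 / (100 * 196.1) = 134.3163 t·m/cm
Step 3 — trim = -676 / 134.3163 ≈ -5.0329 cm (5 s.f.)

-5.0329 cm


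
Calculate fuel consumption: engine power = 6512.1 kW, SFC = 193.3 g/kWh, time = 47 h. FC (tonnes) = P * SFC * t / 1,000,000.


Formula: FC (tonnes) = P * SFC * t / 1,000,000
Step 1 — P * SFC * t = 6512.1 * 193.3 * 47 = 59163079.71 g
Step 2 — FC (tonnes) = 59163079.71 / 1,000,000 ≈ 59.163 tonnes (5 s.f.)

59.163 tonnes


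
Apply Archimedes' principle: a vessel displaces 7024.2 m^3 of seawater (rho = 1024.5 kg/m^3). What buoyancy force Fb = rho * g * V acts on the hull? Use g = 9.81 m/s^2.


Formula: Fb = rho * g * V
Substituting: Fb = 1024.5 * 9.81 * 7024.2
Intermediate: 1024.5 * 9.81 = 10050.345
Result: Fb = 10050.345 * 7024.2 ≈ 70596000 N (5 s.f.)

70596000 N


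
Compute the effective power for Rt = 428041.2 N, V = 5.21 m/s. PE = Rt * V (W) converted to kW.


Formula: PE = Rt * V / 1000 (kW)
Step 1 — PE (W) = 428041.2 * 5.21 = 2230094.652 W
Step 2 — PE (kW) = 2230094.652 / 1000 ≈ 2230.1 kW (5 s.f.)

2230.1 kW


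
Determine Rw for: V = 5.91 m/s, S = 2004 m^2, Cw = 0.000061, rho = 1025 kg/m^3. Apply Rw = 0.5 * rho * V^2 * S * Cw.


Formula: Rw = 0.5 * rho * V^2 * S * Cw
Step 1 — V^2 = 5.91^2 = 34.9281
Step 2 — 0.5 * rho * V^2 = 0.5 * 1025 * 34.9281 = 17900.65125
Step 3 — Rw = 17900.65125 * 2004 * 0.000061 ≈ 2188.2 N (5 s.f.)

2188.2 N


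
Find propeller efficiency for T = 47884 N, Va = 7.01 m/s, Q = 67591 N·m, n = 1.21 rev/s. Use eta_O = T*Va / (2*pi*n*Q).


Formula: eta = T * Va / (2 * pi * n * Q)
Step 1 — numerator = T * Va = 47884 * 7.01 = 335666.84
Step 2 — 2 * pi * n = 2 * pi * 1.21 = 7.602654
Step 3 — denominator = 7.602654 * 67591 = 513870.99
Step 4 — eta = 335666.84 / 513870.99 ≈ 0.65321 (5 s.f.)

0.65321


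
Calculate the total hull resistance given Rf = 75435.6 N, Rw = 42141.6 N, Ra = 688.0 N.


Formula: Rt = Rf + Rw + Ra
Substituting: Rt = 75435.6 + 42141.6 + 688.0
Result: Rt = 118265.2 N

118265.2 N


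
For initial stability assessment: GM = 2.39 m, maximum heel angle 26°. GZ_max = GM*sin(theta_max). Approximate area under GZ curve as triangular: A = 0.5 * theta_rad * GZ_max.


Formula: GZ_max = GM * sin(theta); Area = 0.5 * theta_rad * GZ_max
Step 1 — GZ_max = 2.39 * sin(26°) = 2.39 * 0.438371 = 1.047707 m
Step 2 — theta_rad = 26 * pi/180 = 0.453786 rad
Step 3 — Area = 0.5 * 0.453786 * 1.047707 ≈ 0.23772 m·rad (5 s.f.)

0.23772 m·rad


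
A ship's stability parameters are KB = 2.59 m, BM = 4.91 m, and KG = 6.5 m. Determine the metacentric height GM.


Formula: GM = KB + BM - KG
Step 1 — KM = KB + BM = 2.59 + 4.91 = 7.5 m
Step 2 — GM = KM - KG = 7.5 - 6.5 = 1.0 m

1.0 m


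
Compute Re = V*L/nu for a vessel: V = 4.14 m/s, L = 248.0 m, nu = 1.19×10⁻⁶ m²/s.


Formula: Re = V * L / nu
Step 1 — V * L = 4.14 * 248.0 = 1026.72 m^2/s
Step 2 — Re = 1026.72 / 1.19e-6 = 8.63e+08

8.63e+08


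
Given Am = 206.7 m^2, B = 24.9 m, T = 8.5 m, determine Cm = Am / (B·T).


Formula: Cm = Am / (B * T)
Step 1 — B * T = 24.9 * 8.5 = 211.65 m^2
Step 2 — Cm = 206.7 / 211.65 ≈ 0.97661 (5 s.f.)

0.97661


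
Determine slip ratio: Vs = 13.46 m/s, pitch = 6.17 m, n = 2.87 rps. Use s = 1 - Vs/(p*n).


Formula: s = 1 - Vs / (p * n)
Step 1 — p * n = 6.17 * 2.87 = 17.7079
Step 2 — Vs / (p*n) = 13.46 / 17.7079 = 0.760113 (6 d.p.)
Step 3 — s = 1 - 0.760113 = 0.239887

0.239887


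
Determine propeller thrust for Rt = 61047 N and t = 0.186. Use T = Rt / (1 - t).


Formula: T = Rt / (1 - t)
Step 1 — (1 - t) = 1 - 0.186 = 0.814
Step 2 — T = 61047 / 0.814 ≈ 74996 N (5 s.f.)

74996 N


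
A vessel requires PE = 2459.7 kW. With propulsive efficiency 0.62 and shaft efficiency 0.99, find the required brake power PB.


Formula: PB = PE / (eta_D * eta_S)
Step 1 — combined efficiency = eta_D * eta_S = 0.62 * 0.99 = 0.6138
Step 2 — PB = 2459.7 / 0.6138 ≈ 4007.3 kW (5 s.f.)

4007.3 kW


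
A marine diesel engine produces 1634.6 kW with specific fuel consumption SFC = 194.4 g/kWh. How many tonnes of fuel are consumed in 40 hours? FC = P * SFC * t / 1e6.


Formula: FC (tonnes) = P * SFC * t / 1,000,000
Step 1 — P * SFC * t = 1634.6 * 194.4 * 40 = 12710649.6 g
Step 2 — FC (tonnes) = 12710649.6 / 1,000,000 ≈ 12.711 tonnes (5 s.f.)

12.711 tonnes


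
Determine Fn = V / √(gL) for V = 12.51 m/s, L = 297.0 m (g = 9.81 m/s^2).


Formula: Fn = V / sqrt(g * L)
Step 1 — g * L = 9.81 * 297.0 = 2913.57
Step 2 — sqrt(g * L) = sqrt(2913.57) = 53.977495
Step 3 — Fn = 12.51 / 53.977495 ≈ 0.23176 (5 s.f.)

0.23176


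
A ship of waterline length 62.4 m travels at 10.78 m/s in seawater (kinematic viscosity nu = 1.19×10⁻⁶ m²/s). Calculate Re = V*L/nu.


Formula: Re = V * L / nu
Step 1 — V * L = 10.78 * 62.4 = 672.672 m^2/s
Step 2 — Re = 672.672 / 1.19e-6 = 5.65e+08

5.65e+08


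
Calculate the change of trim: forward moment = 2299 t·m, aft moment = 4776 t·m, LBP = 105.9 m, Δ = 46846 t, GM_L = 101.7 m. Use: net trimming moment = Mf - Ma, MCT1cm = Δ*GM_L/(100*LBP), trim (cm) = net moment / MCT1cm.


Formula: net trimming moment = Mf - Ma; MCT1cm = Δ*GM_L/(100*LBP); trim = net moment / MCT1cm
Step 1 — net trimming moment = 2299 - 4776 = -2477 t·m
Step 2 — MCT1cm = 46846 * 101.7 / (100 * 105.9) = 449.8808 t·m/cm
Step 3 — trim = -2477 / 449.8808 ≈ -5.5059 cm (5 s.f.)

-5.5059 cm


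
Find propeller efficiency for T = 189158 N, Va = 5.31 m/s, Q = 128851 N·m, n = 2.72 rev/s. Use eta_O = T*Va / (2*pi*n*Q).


Formula: eta = T * Va / (2 * pi * n * Q)
Step 1 — numerator = T * Va = 189158 * 5.31 = 1004428.98
Step 2 — 2 * pi * n = 2 * pi * 2.72 = 17.090264
Step 3 — denominator = 17.090264 * 128851 = 2202097.61
Step 4 — eta = 1004428.98 / 2202097.61 ≈ 0.45612 (5 s.f.)

0.45612


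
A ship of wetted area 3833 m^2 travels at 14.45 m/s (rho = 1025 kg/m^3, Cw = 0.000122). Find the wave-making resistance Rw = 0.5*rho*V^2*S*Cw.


Formula: Rw = 0.5 * rho * V^2 * S * Cw
Step 1 — V^2 = 14.45^2 = 208.8025
Step 2 — 0.5 * rho * V^2 = 0.5 * 1025 * 208.8025 = 107011.28125
Step 3 — Rw = 107011.28125 * 3833 * 0.000122 ≈ 50041 N (5 s.f.)

50041 N


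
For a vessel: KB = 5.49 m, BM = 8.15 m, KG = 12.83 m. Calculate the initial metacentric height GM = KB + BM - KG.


Formula: GM = KB + BM - KG
Step 1 — KM = KB + BM = 5.49 + 8.15 = 13.64 m
Step 2 — GM = KM - KG = 13.64 - 12.83 = 0.81 m

0.81 m


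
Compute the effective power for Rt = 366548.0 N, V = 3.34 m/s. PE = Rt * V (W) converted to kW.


Formula: PE = Rt * V / 1000 (kW)
Step 1 — PE (W) = 366548.0 * 3.34 = 1224270.32 W
Step 2 — PE (kW) = 1224270.32 / 1000 ≈ 1224.3 kW (5 s.f.)

1224.3 kW


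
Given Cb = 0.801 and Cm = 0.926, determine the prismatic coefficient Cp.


Formula: Cp = Cb / Cm
Substituting: Cp = 0.801 / 0.926
Result: Cp ≈ 0.86501 (5 s.f.)

0.86501


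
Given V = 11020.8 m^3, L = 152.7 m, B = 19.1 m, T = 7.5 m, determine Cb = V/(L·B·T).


Formula: Cb = V / (L * B * T)
Step 1 — L * B * T = 152.7 * 19.1 * 7.5 = 21874.275 m^3
Step 2 — Cb = 11020.8 / 21874.275 ≈ 0.50382 (5 s.f.)

0.50382


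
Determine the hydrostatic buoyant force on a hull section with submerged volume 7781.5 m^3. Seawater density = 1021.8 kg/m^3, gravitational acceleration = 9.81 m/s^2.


Formula: Fb = rho * g * V
Substituting: Fb = 1021.8 * 9.81 * 7781.5
Intermediate: 1021.8 * 9.81 = 10023.858
Result: Fb = 10023.858 * 7781.5 ≈ 78001000 N (5 s.f.)

78001000 N


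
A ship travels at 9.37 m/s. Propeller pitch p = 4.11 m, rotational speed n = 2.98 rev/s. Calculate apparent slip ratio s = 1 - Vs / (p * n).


Formula: s = 1 - Vs / (p * n)
Step 1 — p * n = 4.11 * 2.98 = 12.2478
Step 2 — Vs / (p*n) = 9.37 / 12.2478 = 0.765035 (6 d.p.)
Step 3 — s = 1 - 0.765035 = 0.234965

0.234965


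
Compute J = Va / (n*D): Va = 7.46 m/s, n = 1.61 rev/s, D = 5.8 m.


Formula: J = Va / (n * D)
Step 1 — n * D = 1.61 * 5.8 = 9.338
Step 2 — J = 7.46 / 9.338 ≈ 0.79889 (5 s.f.)

0.79889


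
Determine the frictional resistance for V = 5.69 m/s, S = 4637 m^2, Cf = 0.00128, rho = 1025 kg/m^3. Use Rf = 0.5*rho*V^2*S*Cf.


Formula: Rf = 0.5 * rho * V^2 * S * Cf
Step 1 — V^2 = 5.69^2 = 32.3761
Step 2 — 0.5 * rho * V^2 = 0.5 * 1025 * 32.3761 = 16592.75125
Step 3 — Rf = 16592.75125 * 4637 * 0.00128 ≈ 98484 N (5 s.f.)

98484 N


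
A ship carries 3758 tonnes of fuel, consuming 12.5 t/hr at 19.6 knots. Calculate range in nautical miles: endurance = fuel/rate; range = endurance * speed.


Formula: endurance = fuel / rate; range = endurance * speed
Step 1 — endurance = 3758 / 12.5 = 300.64 hours
Step 2 — range = 300.64 * 19.6 ≈ 5892.5 nautical miles (5 s.f.)

5892.5 NM


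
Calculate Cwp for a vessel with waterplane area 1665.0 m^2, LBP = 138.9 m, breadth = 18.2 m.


Formula: Cwp = Aw / (L * B)
Step 1 — L * B = 138.9 * 18.2 = 2527.98 m^2
Step 2 — Cwp = 1665.0 / 2527.98 ≈ 0.65863 (5 s.f.)

0.65863


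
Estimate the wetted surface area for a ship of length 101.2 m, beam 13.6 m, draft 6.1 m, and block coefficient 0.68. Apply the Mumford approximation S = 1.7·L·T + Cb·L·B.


Formula: S = 1.7*L*T + V/T with V = Cb*L*B*T, i.e. S = L * (1.7*T + Cb*B)
Step 1 — 1.7*T = 1.7 * 6.1 = 10.37 m
Step 2 — Cb*B = 0.68 * 13.6 = 9.248 m
Step 3 — 1.7*T + Cb*B = 10.37 + 9.248 = 19.618 m
Step 4 — S = 101.2 * 19.618 ≈ 1985.3 m^2 (5 s.f.)

1985.3 m^2


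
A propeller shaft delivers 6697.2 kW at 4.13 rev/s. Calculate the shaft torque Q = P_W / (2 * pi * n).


Formula: Q = P_W / (2 * pi * n)
Step 1 — P_W = 6697.2 kW * 1000 = 6697200.0 W
Step 2 — 2 * pi * n = 2 * pi * 4.13 = 25.949555
Step 3 — Q = 6697200.0 / 25.949555 ≈ 258090 N·m (5 s.f.)

258090 N·m


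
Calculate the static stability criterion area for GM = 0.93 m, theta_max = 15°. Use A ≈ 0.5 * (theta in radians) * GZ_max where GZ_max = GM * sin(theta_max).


Formula: GZ_max = GM * sin(theta); Area = 0.5 * theta_rad * GZ_max
Step 1 — GZ_max = 0.93 * sin(15°) = 0.93 * 0.258819 = 0.240702 m
Step 2 — theta_rad = 15 * pi/180 = 0.261799 rad
Step 3 — Area = 0.5 * 0.261799 * 0.240702 ≈ 0.031508 m·rad (5 s.f.)

0.031508 m·rad


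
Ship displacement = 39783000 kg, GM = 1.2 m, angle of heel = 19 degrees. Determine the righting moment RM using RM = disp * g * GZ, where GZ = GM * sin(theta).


Formula: GZ = GM * sin(theta); RM = disp * g * GZ
Step 1 — GZ = 1.2 * sin(19°) = 1.2 * 0.325568 = 0.390682 m
Step 2 — RM = 39783000 * 9.81 * 0.390682 ≈ 152470000 N·m (5 s.f.)

152470000 N·m


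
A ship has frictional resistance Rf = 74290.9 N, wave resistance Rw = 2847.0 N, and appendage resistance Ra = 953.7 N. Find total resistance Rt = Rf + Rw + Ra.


Formula: Rt = Rf + Rw + Ra
Substituting: Rt = 74290.9 + 2847.0 + 953.7
Result: Rt = 78091.6 N

78091.6 N


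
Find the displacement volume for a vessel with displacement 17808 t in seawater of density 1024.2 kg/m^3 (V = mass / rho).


Formula: V = mass / rho
Step 1 — convert tonnes to kg: 17808 t * 1000 = 17808000 kg
Step 2 — V = 17808000 / 1024.2 ≈ 17387 m^3 (5 s.f.)

17387 m^3


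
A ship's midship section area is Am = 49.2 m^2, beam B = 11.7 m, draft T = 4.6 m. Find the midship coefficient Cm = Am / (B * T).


Formula: Cm = Am / (B * T)
Step 1 — B * T = 11.7 * 4.6 = 53.82 m^2
Step 2 — Cm = 49.2 / 53.82 ≈ 0.91416 (5 s.f.)

0.91416


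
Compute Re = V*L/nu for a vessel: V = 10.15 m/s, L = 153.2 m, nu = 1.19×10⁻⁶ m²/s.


Formula: Re = V * L / nu
Step 1 — V * L = 10.15 * 153.2 = 1554.98 m^2/s
Step 2 — Re = 1554.98 / 1.19e-6 = 1.31e+09

1.31e+09


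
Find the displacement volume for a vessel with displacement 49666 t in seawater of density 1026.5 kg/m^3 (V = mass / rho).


Formula: V = mass / rho
Step 1 — convert tonnes to kg: 49666 t * 1000 = 49666000 kg
Step 2 — V = 49666000 / 1026.5 ≈ 48384 m^3 (5 s.f.)

48384 m^3


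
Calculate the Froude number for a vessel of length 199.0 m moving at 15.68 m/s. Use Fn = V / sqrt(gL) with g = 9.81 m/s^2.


Formula: Fn = V / sqrt(g * L)
Step 1 — g * L = 9.81 * 199.0 = 1952.19
Step 2 — sqrt(g * L) = sqrt(1952.19) = 44.183594
Step 3 — Fn = 15.68 / 44.183594 ≈ 0.35488 (5 s.f.)

0.35488


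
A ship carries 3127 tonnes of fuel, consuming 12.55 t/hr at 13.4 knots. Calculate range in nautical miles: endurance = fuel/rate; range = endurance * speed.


Formula: endurance = fuel / rate; range = endurance * speed
Step 1 — endurance = 3127 / 12.55 = 249.1633 hours
Step 2 — range = 249.1633 * 13.4 ≈ 3338.8 nautical miles (5 s.f.)

3338.8 NM


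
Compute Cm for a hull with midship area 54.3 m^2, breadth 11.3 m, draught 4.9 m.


Formula: Cm = Am / (B * T)
Step 1 — B * T = 11.3 * 4.9 = 55.37 m^2
Step 2 — Cm = 54.3 / 55.37 ≈ 0.98068 (5 s.f.)

0.98068


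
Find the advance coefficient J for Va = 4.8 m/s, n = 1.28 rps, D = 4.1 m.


Formula: J = Va / (n * D)
Step 1 — n * D = 1.28 * 4.1 = 5.248
Step 2 — J = 4.8 / 5.248 ≈ 0.91463 (5 s.f.)

0.91463


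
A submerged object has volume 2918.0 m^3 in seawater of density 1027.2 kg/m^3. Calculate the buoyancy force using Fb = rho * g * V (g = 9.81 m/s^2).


Formula: Fb = rho * g * V
Substituting: Fb = 1027.2 * 9.81 * 2918.0
Intermediate: 1027.2 * 9.81 = 10076.832
Result: Fb = 10076.832 * 2918.0 ≈ 29404000 N (5 s.f.)

29404000 N


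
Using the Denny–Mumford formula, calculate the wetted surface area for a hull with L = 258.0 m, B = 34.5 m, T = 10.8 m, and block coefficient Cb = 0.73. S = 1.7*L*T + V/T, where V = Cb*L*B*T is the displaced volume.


Formula: S = 1.7*L*T + V/T with V = Cb*L*B*T, i.e. S = L * (1.7*T + Cb*B)
Step 1 — 1.7*T = 1.7 * 10.8 = 18.36 m
Step 2 — Cb*B = 0.73 * 34.5 = 25.185 m
Step 3 — 1.7*T + Cb*B = 18.36 + 25.185 = 43.545 m
Step 4 — S = 258.0 * 43.545 ≈ 11235 m^2 (5 s.f.)

11235 m^2


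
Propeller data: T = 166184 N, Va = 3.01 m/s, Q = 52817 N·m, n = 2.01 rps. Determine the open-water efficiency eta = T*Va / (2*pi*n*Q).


Formula: eta = T * Va / (2 * pi * n * Q)
Step 1 — numerator = T * Va = 166184 * 3.01 = 500213.84
Step 2 — 2 * pi * n = 2 * pi * 2.01 = 12.629202
Step 3 — denominator = 12.629202 * 52817 = 667036.56
Step 4 — eta = 500213.84 / 667036.56 ≈ 0.74990 (5 s.f.)

0.74990


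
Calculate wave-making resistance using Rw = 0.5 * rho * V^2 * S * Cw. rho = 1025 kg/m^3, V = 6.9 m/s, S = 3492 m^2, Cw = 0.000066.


Formula: Rw = 0.5 * rho * V^2 * S * Cw
Step 1 — V^2 = 6.9^2 = 47.61
Step 2 — 0.5 * rho * V^2 = 0.5 * 1025 * 47.61 = 24400.125
Step 3 — Rw = 24400.125 * 3492 * 0.000066 ≈ 5623.5 N (5 s.f.)

5623.5 N


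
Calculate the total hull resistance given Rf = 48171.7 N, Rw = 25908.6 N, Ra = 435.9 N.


Formula: Rt = Rf + Rw + Ra
Substituting: Rt = 48171.7 + 25908.6 + 435.9
Result: Rt = 74516.2 N

74516.2 N


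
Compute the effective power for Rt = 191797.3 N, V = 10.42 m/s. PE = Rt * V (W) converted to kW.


Formula: PE = Rt * V / 1000 (kW)
Step 1 — PE (W) = 191797.3 * 10.42 = 1998527.866 W
Step 2 — PE (kW) = 1998527.866 / 1000 ≈ 1998.5 kW (5 s.f.)

1998.5 kW


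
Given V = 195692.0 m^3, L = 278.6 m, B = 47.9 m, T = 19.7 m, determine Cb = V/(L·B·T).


Formula: Cb = V / (L * B * T)
Step 1 — L * B * T = 278.6 * 47.9 * 19.7 = 262895.318 m^3
Step 2 — Cb = 195692.0 / 262895.318 ≈ 0.74437 (5 s.f.)

0.74437


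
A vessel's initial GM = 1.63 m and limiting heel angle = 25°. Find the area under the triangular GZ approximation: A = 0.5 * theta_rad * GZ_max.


Formula: GZ_max = GM * sin(theta); Area = 0.5 * theta_rad * GZ_max
Step 1 — GZ_max = 1.63 * sin(25°) = 1.63 * 0.422618 = 0.688867 m
Step 2 — theta_rad = 25 * pi/180 = 0.436332 rad
Step 3 — Area = 0.5 * 0.436332 * 0.688867 ≈ 0.15029 m·rad (5 s.f.)

0.15029 m·rad


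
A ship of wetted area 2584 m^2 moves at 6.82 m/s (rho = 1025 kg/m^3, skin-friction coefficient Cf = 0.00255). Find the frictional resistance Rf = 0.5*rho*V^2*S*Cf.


Formula: Rf = 0.5 * rho * V^2 * S * Cf
Step 1 — V^2 = 6.82^2 = 46.5124
Step 2 — 0.5 * rho * V^2 = 0.5 * 1025 * 46.5124 = 23837.605
Step 3 — Rf = 23837.605 * 2584 * 0.00255 ≈ 157070 N (5 s.f.)

157070 N


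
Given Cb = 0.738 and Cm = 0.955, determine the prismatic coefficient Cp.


Formula: Cp = Cb / Cm
Substituting: Cp = 0.738 / 0.955
Result: Cp ≈ 0.77277 (5 s.f.)

0.77277


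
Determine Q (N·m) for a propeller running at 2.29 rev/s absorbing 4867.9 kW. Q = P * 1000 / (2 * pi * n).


Formula: Q = P_W / (2 * pi * n)
Step 1 — P_W = 4867.9 kW * 1000 = 4867900.0 W
Step 2 — 2 * pi * n = 2 * pi * 2.29 = 14.388494
Step 3 — Q = 4867900.0 / 14.388494 ≈ 338320 N·m (5 s.f.)

338320 N·m


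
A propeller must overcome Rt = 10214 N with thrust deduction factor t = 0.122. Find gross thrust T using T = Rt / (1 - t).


Formula: T = Rt / (1 - t)
Step 1 — (1 - t) = 1 - 0.122 = 0.878
Step 2 — T = 10214 / 0.878 ≈ 11633 N (5 s.f.)

11633 N


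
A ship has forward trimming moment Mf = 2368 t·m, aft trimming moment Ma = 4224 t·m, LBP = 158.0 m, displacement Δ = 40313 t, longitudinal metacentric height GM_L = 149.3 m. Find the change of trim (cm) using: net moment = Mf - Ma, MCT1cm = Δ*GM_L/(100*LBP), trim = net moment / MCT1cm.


Formula: net trimming moment = Mf - Ma; MCT1cm = Δ*GM_L/(100*LBP); trim = net moment / MCT1cm
Step 1 — net trimming moment = 2368 - 4224 = -1856 t·m
Step 2 — MCT1cm = 40313 * 149.3 / (100 * 158.0) = 380.9323 t·m/cm
Step 3 — trim = -1856 / 380.9323 ≈ -4.8723 cm (5 s.f.)

-4.8723 cm


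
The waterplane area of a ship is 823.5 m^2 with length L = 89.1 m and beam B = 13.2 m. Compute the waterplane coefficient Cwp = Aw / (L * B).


Formula: Cwp = Aw / (L * B)
Step 1 — L * B = 89.1 * 13.2 = 1176.12 m^2
Step 2 — Cwp = 823.5 / 1176.12 ≈ 0.70018 (5 s.f.)

0.70018


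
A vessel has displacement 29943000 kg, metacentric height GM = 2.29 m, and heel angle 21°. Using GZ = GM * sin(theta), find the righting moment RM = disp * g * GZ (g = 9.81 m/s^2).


Formula: GZ = GM * sin(theta); RM = disp * g * GZ
Step 1 — GZ = 2.29 * sin(21°) = 2.29 * 0.358368 = 0.820663 m
Step 2 — RM = 29943000 * 9.81 * 0.820663 ≈ 241060000 N·m (5 s.f.)

241060000 N·m


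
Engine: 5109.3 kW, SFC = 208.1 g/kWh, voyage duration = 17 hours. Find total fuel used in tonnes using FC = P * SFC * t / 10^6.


Formula: FC (tonnes) = P * SFC * t / 1,000,000
Step 1 — P * SFC * t = 5109.3 * 208.1 * 17 = 18075170.61 g
Step 2 — FC (tonnes) = 18075170.61 / 1,000,000 ≈ 18.075 tonnes (5 s.f.)

18.075 tonnes


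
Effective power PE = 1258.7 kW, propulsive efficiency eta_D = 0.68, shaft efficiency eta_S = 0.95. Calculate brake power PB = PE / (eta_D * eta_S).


Formula: PB = PE / (eta_D * eta_S)
Step 1 — combined efficiency = eta_D * eta_S = 0.68 * 0.95 = 0.646
Step 2 — PB = 1258.7 / 0.646 ≈ 1948.5 kW (5 s.f.)

1948.5 kW


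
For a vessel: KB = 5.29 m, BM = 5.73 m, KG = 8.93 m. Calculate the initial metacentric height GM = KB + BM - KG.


Formula: GM = KB + BM - KG
Step 1 — KM = KB + BM = 5.29 + 5.73 = 11.02 m
Step 2 — GM = KM - KG = 11.02 - 8.93 = 2.09 m

2.09 m


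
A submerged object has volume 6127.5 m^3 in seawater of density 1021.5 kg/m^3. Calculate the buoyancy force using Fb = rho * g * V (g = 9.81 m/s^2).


Formula: Fb = rho * g * V
Substituting: Fb = 1021.5 * 9.81 * 6127.5
Intermediate: 1021.5 * 9.81 = 10020.915
Result: Fb = 10020.915 * 6127.5 ≈ 61403000 N (5 s.f.)

61403000 N


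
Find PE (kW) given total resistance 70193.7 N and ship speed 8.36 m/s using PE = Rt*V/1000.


Formula: PE = Rt * V / 1000 (kW)
Step 1 — PE (W) = 70193.7 * 8.36 = 586819.332 W
Step 2 — PE (kW) = 586819.332 / 1000 ≈ 586.82 kW (5 s.f.)

586.82 kW


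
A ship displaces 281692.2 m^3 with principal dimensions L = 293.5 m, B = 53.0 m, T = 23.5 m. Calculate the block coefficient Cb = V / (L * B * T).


Formula: Cb = V / (L * B * T)
Step 1 — L * B * T = 293.5 * 53.0 * 23.5 = 365554.25 m^3
Step 2 — Cb = 281692.2 / 365554.25 ≈ 0.77059 (5 s.f.)

0.77059


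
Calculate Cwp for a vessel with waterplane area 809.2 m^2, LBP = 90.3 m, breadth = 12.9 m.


Formula: Cwp = Aw / (L * B)
Step 1 — L * B = 90.3 * 12.9 = 1164.87 m^2
Step 2 — Cwp = 809.2 / 1164.87 ≈ 0.69467 (5 s.f.)

0.69467


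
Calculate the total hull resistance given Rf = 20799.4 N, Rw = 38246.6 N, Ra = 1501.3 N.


Formula: Rt = Rf + Rw + Ra
Substituting: Rt = 20799.4 + 38246.6 + 1501.3
Result: Rt = 60547.3 N

60547.3 N


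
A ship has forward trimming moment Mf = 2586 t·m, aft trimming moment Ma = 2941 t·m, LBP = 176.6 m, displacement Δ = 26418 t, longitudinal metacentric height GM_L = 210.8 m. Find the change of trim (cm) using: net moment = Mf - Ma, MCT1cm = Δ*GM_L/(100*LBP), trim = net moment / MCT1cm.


Formula: net trimming moment = Mf - Ma; MCT1cm = Δ*GM_L/(100*LBP); trim = net moment / MCT1cm
Step 1 — net trimming moment = 2586 - 2941 = -355 t·m
Step 2 — MCT1cm = 26418 * 210.8 / (100 * 176.6) = 315.3406 t·m/cm
Step 3 — trim = -355 / 315.3406 ≈ -1.1258 cm (5 s.f.)

-1.1258 cm


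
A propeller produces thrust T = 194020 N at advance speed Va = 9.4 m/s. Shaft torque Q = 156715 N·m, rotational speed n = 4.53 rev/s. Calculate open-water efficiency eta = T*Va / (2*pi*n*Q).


Formula: eta = T * Va / (2 * pi * n * Q)
Step 1 — numerator = T * Va = 194020 * 9.4 = 1823788.0
Step 2 — 2 * pi * n = 2 * pi * 4.53 = 28.462829
Step 3 — denominator = 28.462829 * 156715 = 4460552.25
Step 4 — eta = 1823788.0 / 4460552.25 ≈ 0.40887 (5 s.f.)

0.40887


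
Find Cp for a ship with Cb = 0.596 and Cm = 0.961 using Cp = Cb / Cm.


Formula: Cp = Cb / Cm
Substituting: Cp = 0.596 / 0.961
Result: Cp ≈ 0.62019 (5 s.f.)

0.62019


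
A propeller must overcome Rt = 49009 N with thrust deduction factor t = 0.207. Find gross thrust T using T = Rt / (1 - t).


Formula: T = Rt / (1 - t)
Step 1 — (1 - t) = 1 - 0.207 = 0.793
Step 2 — T = 49009 / 0.793 ≈ 61802 N (5 s.f.)

61802 N


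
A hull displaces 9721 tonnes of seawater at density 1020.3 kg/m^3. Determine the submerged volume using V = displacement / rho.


Formula: V = mass / rho
Step 1 — convert tonnes to kg: 9721 t * 1000 = 9721000 kg
Step 2 — V = 9721000 / 1020.3 ≈ 9527.6 m^3 (5 s.f.)

9527.6 m^3


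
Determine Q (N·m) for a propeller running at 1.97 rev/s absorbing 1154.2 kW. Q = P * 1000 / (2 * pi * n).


Formula: Q = P_W / (2 * pi * n)
Step 1 — P_W = 1154.2 kW * 1000 = 1154200.0 W
Step 2 — 2 * pi * n = 2 * pi * 1.97 = 12.377875
Step 3 — Q = 1154200.0 / 12.377875 ≈ 93247 N·m (5 s.f.)

93247 N·m


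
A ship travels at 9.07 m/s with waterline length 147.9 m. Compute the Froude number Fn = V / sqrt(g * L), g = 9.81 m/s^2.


Formula: Fn = V / sqrt(g * L)
Step 1 — g * L = 9.81 * 147.9 = 1450.899
Step 2 — sqrt(g * L) = sqrt(1450.899) = 38.090668
Step 3 — Fn = 9.07 / 38.090668 ≈ 0.23812 (5 s.f.)

0.23812


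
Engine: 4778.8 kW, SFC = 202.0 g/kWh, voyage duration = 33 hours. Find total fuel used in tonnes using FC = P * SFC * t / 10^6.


Formula: FC (tonnes) = P * SFC * t / 1,000,000
Step 1 — P * SFC * t = 4778.8 * 202.0 * 33 = 31855480.8 g
Step 2 — FC (tonnes) = 31855480.8 / 1,000,000 ≈ 31.855 tonnes (5 s.f.)

31.855 tonnes


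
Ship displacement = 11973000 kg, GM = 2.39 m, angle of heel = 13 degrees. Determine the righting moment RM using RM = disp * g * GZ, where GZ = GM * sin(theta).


Formula: GZ = GM * sin(theta); RM = disp * g * GZ
Step 1 — GZ = 2.39 * sin(13°) = 2.39 * 0.224951 = 0.537633 m
Step 2 — RM = 11973000 * 9.81 * 0.537633 ≈ 63148000 N·m (5 s.f.)

63148000 N·m


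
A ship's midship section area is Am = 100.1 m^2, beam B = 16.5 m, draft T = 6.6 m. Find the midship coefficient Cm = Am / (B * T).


Formula: Cm = Am / (B * T)
Step 1 — B * T = 16.5 * 6.6 = 108.9 m^2
Step 2 — Cm = 100.1 / 108.9 ≈ 0.91919 (5 s.f.)

0.91919


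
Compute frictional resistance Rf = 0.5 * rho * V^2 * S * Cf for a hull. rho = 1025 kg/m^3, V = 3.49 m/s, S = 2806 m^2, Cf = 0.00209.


Formula: Rf = 0.5 * rho * V^2 * S * Cf
Step 1 — V^2 = 3.49^2 = 12.1801
Step 2 — 0.5 * rho * V^2 = 0.5 * 1025 * 12.1801 = 6242.30125
Step 3 — Rf = 6242.30125 * 2806 * 0.00209 ≈ 36608 N (5 s.f.)

36608 N


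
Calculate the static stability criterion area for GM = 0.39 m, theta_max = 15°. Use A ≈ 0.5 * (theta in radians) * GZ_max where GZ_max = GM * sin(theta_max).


Formula: GZ_max = GM * sin(theta); Area = 0.5 * theta_rad * GZ_max
Step 1 — GZ_max = 0.39 * sin(15°) = 0.39 * 0.258819 = 0.100939 m
Step 2 — theta_rad = 15 * pi/180 = 0.261799 rad
Step 3 — Area = 0.5 * 0.261799 * 0.100939 ≈ 0.013213 m·rad (5 s.f.)

0.013213 m·rad


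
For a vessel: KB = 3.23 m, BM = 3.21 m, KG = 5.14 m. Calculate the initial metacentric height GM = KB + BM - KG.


Formula: GM = KB + BM - KG
Step 1 — KM = KB + BM = 3.23 + 3.21 = 6.44 m
Step 2 — GM = KM - KG = 6.44 - 5.14 = 1.3 m

1.3 m


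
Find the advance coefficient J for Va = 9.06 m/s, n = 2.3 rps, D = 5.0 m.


Formula: J = Va / (n * D)
Step 1 — n * D = 2.3 * 5.0 = 11.5
Step 2 — J = 9.06 / 11.5 ≈ 0.78783 (5 s.f.)

0.78783


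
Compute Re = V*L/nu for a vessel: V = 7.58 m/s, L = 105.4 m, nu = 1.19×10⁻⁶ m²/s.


Formula: Re = V * L / nu
Step 1 — V * L = 7.58 * 105.4 = 798.932 m^2/s
Step 2 — Re = 798.932 / 1.19e-6 = 6.71e+08

6.71e+08


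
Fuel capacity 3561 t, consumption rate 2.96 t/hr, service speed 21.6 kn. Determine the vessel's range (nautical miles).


Formula: endurance = fuel / rate; range = endurance * speed
Step 1 — endurance = 3561 / 2.96 = 1203.0405 hours
Step 2 — range = 1203.0405 * 21.6 ≈ 25986 nautical miles (5 s.f.)

25986 NM


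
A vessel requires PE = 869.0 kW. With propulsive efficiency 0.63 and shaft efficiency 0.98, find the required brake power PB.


Formula: PB = PE / (eta_D * eta_S)
Step 1 — combined efficiency = eta_D * eta_S = 0.63 * 0.98 = 0.6174
Step 2 — PB = 869.0 / 0.6174 ≈ 1407.5 kW (5 s.f.)

1407.5 kW


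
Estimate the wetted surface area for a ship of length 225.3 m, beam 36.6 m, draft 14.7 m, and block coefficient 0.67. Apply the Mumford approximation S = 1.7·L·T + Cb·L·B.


Formula: S = 1.7*L*T + V/T with V = Cb*L*B*T, i.e. S = L * (1.7*T + Cb*B)
Step 1 — 1.7*T = 1.7 * 14.7 = 24.99 m
Step 2 — Cb*B = 0.67 * 36.6 = 24.522 m
Step 3 — 1.7*T + Cb*B = 24.99 + 24.522 = 49.512 m
Step 4 — S = 225.3 * 49.512 ≈ 11155 m^2 (5 s.f.)

11155 m^2


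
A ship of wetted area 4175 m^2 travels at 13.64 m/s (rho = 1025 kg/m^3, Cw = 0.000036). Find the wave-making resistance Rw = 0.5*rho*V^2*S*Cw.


Formula: Rw = 0.5 * rho * V^2 * S * Cw
Step 1 — V^2 = 13.64^2 = 186.0496
Step 2 — 0.5 * rho * V^2 = 0.5 * 1025 * 186.0496 = 95350.42
Step 3 — Rw = 95350.42 * 4175 * 0.000036 ≈ 14331 N (5 s.f.)

14331 N


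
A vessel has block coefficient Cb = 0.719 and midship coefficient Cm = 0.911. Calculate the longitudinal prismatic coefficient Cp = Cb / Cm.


Formula: Cp = Cb / Cm
Substituting: Cp = 0.719 / 0.911
Result: Cp ≈ 0.78924 (5 s.f.)

0.78924


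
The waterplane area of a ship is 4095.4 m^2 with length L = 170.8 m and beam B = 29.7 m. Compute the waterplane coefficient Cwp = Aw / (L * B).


Formula: Cwp = Aw / (L * B)
Step 1 — L * B = 170.8 * 29.7 = 5072.76 m^2
Step 2 — Cwp = 4095.4 / 5072.76 ≈ 0.80733 (5 s.f.)

0.80733


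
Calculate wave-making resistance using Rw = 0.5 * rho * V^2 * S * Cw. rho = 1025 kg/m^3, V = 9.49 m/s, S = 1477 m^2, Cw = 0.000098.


Formula: Rw = 0.5 * rho * V^2 * S * Cw
Step 1 — V^2 = 9.49^2 = 90.0601
Step 2 — 0.5 * rho * V^2 = 0.5 * 1025 * 90.0601 = 46155.80125
Step 3 — Rw = 46155.80125 * 1477 * 0.000098 ≈ 6680.9 N (5 s.f.)

6680.9 N


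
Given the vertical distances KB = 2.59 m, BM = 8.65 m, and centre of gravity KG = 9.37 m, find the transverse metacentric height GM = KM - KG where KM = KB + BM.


Formula: GM = KB + BM - KG
Step 1 — KM = KB + BM = 2.59 + 8.65 = 11.24 m
Step 2 — GM = KM - KG = 11.24 - 9.37 = 1.87 m

1.87 m


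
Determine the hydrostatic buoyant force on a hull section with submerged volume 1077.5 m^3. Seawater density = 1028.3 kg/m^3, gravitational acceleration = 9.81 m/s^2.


Formula: Fb = rho * g * V
Substituting: Fb = 1028.3 * 9.81 * 1077.5
Intermediate: 1028.3 * 9.81 = 10087.623
Result: Fb = 10087.623 * 1077.5 ≈ 10869000 N (5 s.f.)

10869000 N


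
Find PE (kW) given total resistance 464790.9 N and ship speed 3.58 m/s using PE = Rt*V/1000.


Formula: PE = Rt * V / 1000 (kW)
Step 1 — PE (W) = 464790.9 * 3.58 = 1663951.422 W
Step 2 — PE (kW) = 1663951.422 / 1000 ≈ 1664.0 kW (5 s.f.)

1664.0 kW


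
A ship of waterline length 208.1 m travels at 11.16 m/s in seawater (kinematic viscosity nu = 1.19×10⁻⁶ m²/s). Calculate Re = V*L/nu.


Formula: Re = V * L / nu
Step 1 — V * L = 11.16 * 208.1 = 2322.396 m^2/s
Step 2 — Re = 2322.396 / 1.19e-6 = 1.95e+09

1.95e+09


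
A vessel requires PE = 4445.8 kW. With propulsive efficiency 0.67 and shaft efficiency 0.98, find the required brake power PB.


Formula: PB = PE / (eta_D * eta_S)
Step 1 — combined efficiency = eta_D * eta_S = 0.67 * 0.98 = 0.6566
Step 2 — PB = 4445.8 / 0.6566 ≈ 6770.9 kW (5 s.f.)

6770.9 kW
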